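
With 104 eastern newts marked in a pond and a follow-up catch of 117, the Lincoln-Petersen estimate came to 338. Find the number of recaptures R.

From N = M·C/R: R = M·C / N = 104·117 / 338 = 12168 / 338 = 36.

R = 36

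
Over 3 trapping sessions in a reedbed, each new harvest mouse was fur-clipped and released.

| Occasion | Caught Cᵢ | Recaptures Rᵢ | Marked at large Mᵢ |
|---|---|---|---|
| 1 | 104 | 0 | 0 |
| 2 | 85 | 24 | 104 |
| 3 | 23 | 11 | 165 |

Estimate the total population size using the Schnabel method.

Σ MᵢCᵢ = 0·104 + 104·85 + 165·23 = 0 + 8840 + 3795 = 12635
Σ Rᵢ = 0 + 24 + 11 = 35
N̂ = 12635 / 35 = 361

N = 361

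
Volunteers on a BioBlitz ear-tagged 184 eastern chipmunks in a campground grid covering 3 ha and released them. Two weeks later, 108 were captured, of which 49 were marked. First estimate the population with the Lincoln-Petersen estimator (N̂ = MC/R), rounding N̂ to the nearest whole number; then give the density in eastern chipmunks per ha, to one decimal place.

N̂ = 184·108/49 = 19872/49 ≈ 405.6 → 406
Density = N̂ / area = 406 / 3 ≈ 135.33 → 135.3 per ha

density ≈ 135.3 eastern chipmunks per ha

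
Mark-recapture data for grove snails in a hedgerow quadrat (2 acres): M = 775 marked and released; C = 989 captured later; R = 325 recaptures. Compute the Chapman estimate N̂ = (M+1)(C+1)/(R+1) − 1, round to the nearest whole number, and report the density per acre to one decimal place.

N̂ = 776·990/326 − 1 = 768240/326 − 1 ≈ 2355.6 → 2356
Density = N̂ / area = 2356 / 2 = 1178.0 per acre

density ≈ 1178.0 grove snails per acre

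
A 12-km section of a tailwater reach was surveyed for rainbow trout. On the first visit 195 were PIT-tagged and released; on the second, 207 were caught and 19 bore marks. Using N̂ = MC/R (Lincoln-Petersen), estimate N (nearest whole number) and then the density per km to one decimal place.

density ≈ 177.0 rainbow trout per km

N̂ = 195·207/19 = 40365/19 ≈ 2124.47 → 2124
Density = N̂ / area = 2124 / 12 = 177.0 per km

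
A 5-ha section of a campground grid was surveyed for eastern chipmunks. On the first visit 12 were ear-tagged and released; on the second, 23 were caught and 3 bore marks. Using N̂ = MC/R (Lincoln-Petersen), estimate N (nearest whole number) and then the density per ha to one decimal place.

density ≈ 18.4 eastern chipmunks per ha

N̂ = 12·23/3 = 276/3 = 92
Density = N̂ / area = 92 / 5 ≈ 18.40 → 18.4 per ha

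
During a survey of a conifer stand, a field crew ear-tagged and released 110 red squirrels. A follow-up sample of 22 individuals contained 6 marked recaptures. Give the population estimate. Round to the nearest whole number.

N = (110 × 22) / 6 = 2420 / 6 ≈ 403.3 → 403

N ≈ 403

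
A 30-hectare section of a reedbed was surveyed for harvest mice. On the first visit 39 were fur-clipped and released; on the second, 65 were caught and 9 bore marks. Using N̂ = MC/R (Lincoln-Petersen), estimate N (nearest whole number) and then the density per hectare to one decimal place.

N̂ = 39·65/9 = 2535/9 ≈ 281.7 → 282
Density = N̂ / area = 282 / 30 ≈ 9.40 → 9.4 per hectare

density ≈ 9.4 harvest mice per hectare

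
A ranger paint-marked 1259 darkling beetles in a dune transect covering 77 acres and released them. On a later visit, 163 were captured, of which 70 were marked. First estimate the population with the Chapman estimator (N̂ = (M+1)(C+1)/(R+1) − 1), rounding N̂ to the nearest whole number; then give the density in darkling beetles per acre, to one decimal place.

N̂ = 1260·164/71 − 1 = 206640/71 − 1 ≈ 2909.4 → 2909
Density = N̂ / area = 2909 / 77 ≈ 37.78 → 37.8 per acre

density ≈ 37.8 darkling beetles per acre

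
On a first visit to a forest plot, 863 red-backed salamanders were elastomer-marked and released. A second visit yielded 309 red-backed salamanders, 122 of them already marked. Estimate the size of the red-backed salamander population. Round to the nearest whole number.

N ≈ 2186

The marked fraction in the recapture sample should equal the marked fraction in the population: 122/309 = 863/N.
N = (863 × 309) / 122 = 266667 / 122 ≈ 2185.8 → 2186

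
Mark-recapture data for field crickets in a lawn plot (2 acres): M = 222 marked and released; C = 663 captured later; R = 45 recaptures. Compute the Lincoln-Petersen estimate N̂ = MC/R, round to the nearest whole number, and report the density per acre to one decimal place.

density ≈ 1635.5 field crickets per acre

N̂ = 222·663/45 = 147186/45 ≈ 3270.8 → 3271
Density = N̂ / area = 3271 / 2 ≈ 1635.50 → 1635.5 per acre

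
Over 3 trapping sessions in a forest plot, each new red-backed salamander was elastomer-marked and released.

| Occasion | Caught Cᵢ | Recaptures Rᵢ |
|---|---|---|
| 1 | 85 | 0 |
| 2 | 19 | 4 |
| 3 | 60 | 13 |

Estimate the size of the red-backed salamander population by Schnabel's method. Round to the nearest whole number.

Marked at large before each occasion: Mᵢ = Σⱼ<ᵢ (Cⱼ − Rⱼ) → M1=0, M2=85, M3=100
Σ MᵢCᵢ = 0·85 + 85·19 + 100·60 = 0 + 1615 + 6000 = 7615
Σ Rᵢ = 0 + 4 + 13 = 17
N̂ = 7615 / 17 ≈ 447.9 → 448

N ≈ 448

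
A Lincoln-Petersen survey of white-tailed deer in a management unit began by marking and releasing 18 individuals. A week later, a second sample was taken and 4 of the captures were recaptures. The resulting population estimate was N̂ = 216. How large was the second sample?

From N = M·C/R: C = N·R / M = 216·4 / 18 = 864 / 18 = 48.

C = 48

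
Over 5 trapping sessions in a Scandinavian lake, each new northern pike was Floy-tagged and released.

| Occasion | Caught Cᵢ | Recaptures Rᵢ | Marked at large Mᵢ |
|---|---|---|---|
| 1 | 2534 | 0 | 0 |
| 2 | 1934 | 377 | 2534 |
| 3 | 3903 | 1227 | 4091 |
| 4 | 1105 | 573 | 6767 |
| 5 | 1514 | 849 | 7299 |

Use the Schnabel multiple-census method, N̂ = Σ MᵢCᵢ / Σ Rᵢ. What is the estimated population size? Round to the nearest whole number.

N ≈ 13,019

Σ MᵢCᵢ = 0·2534 + 2534·1934 + 4091·3903 + 6767·1105 + 7299·1514 = 0 + 4900756 + 15967173 + 7477535 + 11050686 = 39396150
Σ Rᵢ = 0 + 377 + 1227 + 573 + 849 = 3026
N̂ = 39396150 / 3026 ≈ 13019.2 → 13019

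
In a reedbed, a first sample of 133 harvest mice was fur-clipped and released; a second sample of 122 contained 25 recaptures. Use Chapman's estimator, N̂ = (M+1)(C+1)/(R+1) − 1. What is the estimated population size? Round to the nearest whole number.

N ≈ 633

N̂ = (133+1)(122+1)/(25+1) − 1 = 134·123/26 − 1
= 16482/26 − 1 ≈ 633.9 − 1 ≈ 632.9 → 633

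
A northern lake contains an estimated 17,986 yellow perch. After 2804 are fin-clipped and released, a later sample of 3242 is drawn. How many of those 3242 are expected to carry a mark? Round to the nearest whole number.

Expected recaptures E[R] = M·C / N.
E[R] = 2804 × 3242 / 17986 = 9090568 / 17986 ≈ 505.4 → 505

expected recaptures ≈ 505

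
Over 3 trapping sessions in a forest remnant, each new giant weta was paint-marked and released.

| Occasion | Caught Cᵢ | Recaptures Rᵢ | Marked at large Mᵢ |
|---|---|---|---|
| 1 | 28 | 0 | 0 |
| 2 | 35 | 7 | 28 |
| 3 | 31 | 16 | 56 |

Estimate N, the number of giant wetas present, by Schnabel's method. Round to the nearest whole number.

N ≈ 118

Σ MᵢCᵢ = 0·28 + 28·35 + 56·31 = 0 + 980 + 1736 = 2716
Σ Rᵢ = 0 + 7 + 16 = 23
N̂ = 2716 / 23 ≈ 118.1 → 118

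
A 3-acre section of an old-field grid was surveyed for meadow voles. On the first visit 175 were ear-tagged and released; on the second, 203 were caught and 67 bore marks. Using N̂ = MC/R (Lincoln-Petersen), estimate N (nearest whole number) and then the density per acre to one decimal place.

N̂ = 175·203/67 = 35525/67 ≈ 530.2 → 530
Density = N̂ / area = 530 / 3 ≈ 176.67 → 176.7 per acre

density ≈ 176.7 meadow voles per acre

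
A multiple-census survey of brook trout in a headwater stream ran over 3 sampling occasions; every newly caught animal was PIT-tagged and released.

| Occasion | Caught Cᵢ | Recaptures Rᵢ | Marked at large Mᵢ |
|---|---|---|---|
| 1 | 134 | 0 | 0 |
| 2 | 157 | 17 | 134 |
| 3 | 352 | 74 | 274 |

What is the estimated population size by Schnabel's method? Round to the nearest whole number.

Σ MᵢCᵢ = 0·134 + 134·157 + 274·352 = 0 + 21038 + 96448 = 117486
Σ Rᵢ = 0 + 17 + 74 = 91
N̂ = 117486 / 91 ≈ 1291.1 → 1291

N ≈ 1291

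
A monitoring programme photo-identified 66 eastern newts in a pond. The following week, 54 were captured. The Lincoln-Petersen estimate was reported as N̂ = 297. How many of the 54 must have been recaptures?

R = 12

From N = M·C/R: R = M·C / N = 66·54 / 297 = 3564 / 297 = 12.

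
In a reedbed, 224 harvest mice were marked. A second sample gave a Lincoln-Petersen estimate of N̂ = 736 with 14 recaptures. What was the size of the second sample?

From N = M·C/R: C = N·R / M = 736·14 / 224 = 10304 / 224 = 46.

C = 46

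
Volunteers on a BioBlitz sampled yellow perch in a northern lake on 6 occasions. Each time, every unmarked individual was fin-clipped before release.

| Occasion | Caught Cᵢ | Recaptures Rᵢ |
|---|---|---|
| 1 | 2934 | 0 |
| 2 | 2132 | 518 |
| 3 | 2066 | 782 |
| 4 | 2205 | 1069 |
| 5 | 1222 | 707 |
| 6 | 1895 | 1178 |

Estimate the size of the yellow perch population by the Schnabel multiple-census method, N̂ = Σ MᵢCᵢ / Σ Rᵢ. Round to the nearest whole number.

N ≈ 12,037

Marked at large before each occasion: Mᵢ = Σⱼ<ᵢ (Cⱼ − Rⱼ) → M1=0, M2=2934, M3=4548, M4=5832, M5=6968, M6=7483
Σ MᵢCᵢ = 0·2934 + 2934·2132 + 4548·2066 + 5832·2205 + 6968·1222 + 7483·1895 = 0 + 6255288 + 9396168 + 12859560 + 8514896 + 14180285 = 51206197
Σ Rᵢ = 0 + 518 + 782 + 1069 + 707 + 1178 = 4254
N̂ = 51206197 / 4254 ≈ 12037.2 → 12037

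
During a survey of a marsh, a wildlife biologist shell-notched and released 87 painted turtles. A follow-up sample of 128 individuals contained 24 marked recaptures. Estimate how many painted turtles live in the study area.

N = 464

If marked individuals mix randomly, R/C ≈ M/N, giving N ≈ M·C/R.
N = (87 × 128) / 24 = 11136 / 24 = 464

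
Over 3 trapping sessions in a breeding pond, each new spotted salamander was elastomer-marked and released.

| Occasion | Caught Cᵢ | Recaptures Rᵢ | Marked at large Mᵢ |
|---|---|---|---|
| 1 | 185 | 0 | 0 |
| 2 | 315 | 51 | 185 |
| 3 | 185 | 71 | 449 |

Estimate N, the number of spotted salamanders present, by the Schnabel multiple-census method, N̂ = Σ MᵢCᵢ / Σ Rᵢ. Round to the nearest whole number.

N ≈ 1159

Σ MᵢCᵢ = 0·185 + 185·315 + 449·185 = 0 + 58275 + 83065 = 141340
Σ Rᵢ = 0 + 51 + 71 = 122
N̂ = 141340 / 122 ≈ 1158.5 → 1159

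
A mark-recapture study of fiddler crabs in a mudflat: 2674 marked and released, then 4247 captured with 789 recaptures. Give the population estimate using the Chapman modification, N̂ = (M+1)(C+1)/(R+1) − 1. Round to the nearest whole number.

N̂ = (2674+1)(4247+1)/(789+1) − 1 = 2675·4248/790 − 1
= 11363400/790 − 1 ≈ 14384.1 − 1 ≈ 14383.1 → 14383

N ≈ 14,383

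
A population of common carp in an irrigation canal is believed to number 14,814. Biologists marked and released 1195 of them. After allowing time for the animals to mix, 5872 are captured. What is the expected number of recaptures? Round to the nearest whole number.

Expected recaptures E[R] = M·C / N.
E[R] = 1195 × 5872 / 14814 = 7017040 / 14814 ≈ 473.7 → 474

expected recaptures ≈ 474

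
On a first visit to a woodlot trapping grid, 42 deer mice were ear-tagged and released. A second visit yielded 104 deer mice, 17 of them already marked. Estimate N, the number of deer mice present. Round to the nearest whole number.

N ≈ 257

Lincoln-Petersen assumes M/N = R/C, so N = M·C / R.
N = (42 × 104) / 17 = 4368 / 17 ≈ 256.9 → 257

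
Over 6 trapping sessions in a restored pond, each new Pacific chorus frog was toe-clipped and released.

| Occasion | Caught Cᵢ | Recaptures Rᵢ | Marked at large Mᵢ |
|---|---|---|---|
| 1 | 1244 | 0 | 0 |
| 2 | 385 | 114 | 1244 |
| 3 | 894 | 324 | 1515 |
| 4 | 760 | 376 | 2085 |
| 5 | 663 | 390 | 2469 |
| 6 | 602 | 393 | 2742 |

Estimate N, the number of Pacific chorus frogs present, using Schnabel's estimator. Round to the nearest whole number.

N ≈ 4199

Σ MᵢCᵢ = 0·1244 + 1244·385 + 1515·894 + 2085·760 + 2469·663 + 2742·602 = 0 + 478940 + 1354410 + 1584600 + 1636947 + 1650684 = 6705581
Σ Rᵢ = 0 + 114 + 324 + 376 + 390 + 393 = 1597
N̂ = 6705581 / 1597 ≈ 4198.9 → 4199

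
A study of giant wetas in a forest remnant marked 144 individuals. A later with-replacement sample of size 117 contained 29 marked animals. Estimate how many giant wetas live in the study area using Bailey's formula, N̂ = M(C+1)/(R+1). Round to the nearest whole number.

N̂ = 144·(117+1)/(29+1) = 144·118/30 = 16992/30 ≈ 566.4 → 566

N ≈ 566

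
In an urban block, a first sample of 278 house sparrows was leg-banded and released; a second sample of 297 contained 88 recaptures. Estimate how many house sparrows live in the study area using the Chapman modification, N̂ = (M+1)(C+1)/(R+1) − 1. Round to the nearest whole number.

N̂ = (278+1)(297+1)/(88+1) − 1 = 279·298/89 − 1
= 83142/89 − 1 ≈ 934.2 − 1 ≈ 933.2 → 933

N ≈ 933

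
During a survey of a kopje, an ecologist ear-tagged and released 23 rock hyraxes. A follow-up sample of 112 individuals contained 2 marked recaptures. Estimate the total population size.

Lincoln-Petersen assumes M/N = R/C, so N = M·C / R.
N = (23 × 112) / 2 = 2576 / 2 = 1288

N = 1288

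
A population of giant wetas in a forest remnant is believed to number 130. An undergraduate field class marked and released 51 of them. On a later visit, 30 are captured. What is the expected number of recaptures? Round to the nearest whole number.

Expected recaptures E[R] = M·C / N.
E[R] = 51 × 30 / 130 = 1530 / 130 ≈ 11.8 → 12

expected recaptures ≈ 12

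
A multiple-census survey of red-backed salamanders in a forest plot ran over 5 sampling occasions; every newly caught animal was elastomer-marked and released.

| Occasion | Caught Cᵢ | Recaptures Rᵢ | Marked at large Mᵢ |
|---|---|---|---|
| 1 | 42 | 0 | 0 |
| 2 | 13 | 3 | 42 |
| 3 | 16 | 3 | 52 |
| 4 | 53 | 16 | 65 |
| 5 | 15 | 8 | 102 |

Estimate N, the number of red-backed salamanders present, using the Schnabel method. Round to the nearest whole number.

N ≈ 212

Σ MᵢCᵢ = 0·42 + 42·13 + 52·16 + 65·53 + 102·15 = 0 + 546 + 832 + 3445 + 1530 = 6353
Σ Rᵢ = 0 + 3 + 3 + 16 + 8 = 30
N̂ = 6353 / 30 ≈ 211.8 → 212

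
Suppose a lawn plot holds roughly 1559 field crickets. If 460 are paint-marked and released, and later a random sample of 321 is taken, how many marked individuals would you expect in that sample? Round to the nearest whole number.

The marked fraction of the population is 460/1559, so in a sample of 321 expect C·(M/N) marked.
E[R] = 460 × 321 / 1559 = 147660 / 1559 ≈ 94.7 → 95

expected recaptures ≈ 95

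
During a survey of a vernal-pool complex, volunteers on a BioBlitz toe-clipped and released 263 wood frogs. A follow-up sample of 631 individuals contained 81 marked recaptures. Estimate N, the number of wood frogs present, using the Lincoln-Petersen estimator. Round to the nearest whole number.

N ≈ 2049

N = (263 × 631) / 81 = 165953 / 81 ≈ 2048.8 → 2049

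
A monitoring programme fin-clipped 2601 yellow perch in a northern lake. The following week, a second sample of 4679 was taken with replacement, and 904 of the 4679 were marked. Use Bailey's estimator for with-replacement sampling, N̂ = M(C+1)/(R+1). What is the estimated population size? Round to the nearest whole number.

N̂ = 2601·(4679+1)/(904+1) = 2601·4680/905 = 12172680/905 ≈ 13450.48 → 13450

N ≈ 13,450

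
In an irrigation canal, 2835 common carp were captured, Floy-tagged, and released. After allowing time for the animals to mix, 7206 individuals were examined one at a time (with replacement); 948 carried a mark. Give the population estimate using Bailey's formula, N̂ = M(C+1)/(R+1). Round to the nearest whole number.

N ≈ 21,530

N̂ = 2835·(7206+1)/(948+1) = 2835·7207/949 = 20431845/949 ≈ 21529.9 → 21530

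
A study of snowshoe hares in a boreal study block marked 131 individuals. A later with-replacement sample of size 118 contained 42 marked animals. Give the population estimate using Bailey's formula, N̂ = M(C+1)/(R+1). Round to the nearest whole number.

N̂ = 131·(118+1)/(42+1) = 131·119/43 = 15589/43 ≈ 362.5 → 363

N ≈ 363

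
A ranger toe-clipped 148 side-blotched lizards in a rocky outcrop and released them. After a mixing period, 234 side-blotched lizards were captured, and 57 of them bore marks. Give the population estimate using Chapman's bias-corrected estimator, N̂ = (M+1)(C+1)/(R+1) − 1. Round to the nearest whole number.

N̂ = (148+1)(234+1)/(57+1) − 1 = 149·235/58 − 1
= 35015/58 − 1 ≈ 603.7 − 1 ≈ 602.7 → 603

N ≈ 603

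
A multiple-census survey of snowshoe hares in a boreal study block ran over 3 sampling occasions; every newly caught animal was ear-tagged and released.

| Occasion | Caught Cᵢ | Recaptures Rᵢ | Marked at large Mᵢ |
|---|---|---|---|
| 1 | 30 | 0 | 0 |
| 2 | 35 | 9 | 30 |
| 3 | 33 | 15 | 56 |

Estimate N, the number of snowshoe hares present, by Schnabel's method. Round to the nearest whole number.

Σ MᵢCᵢ = 0·30 + 30·35 + 56·33 = 0 + 1050 + 1848 = 2898
Σ Rᵢ = 0 + 9 + 15 = 24
N̂ = 2898 / 24 ≈ 120.8 → 121

N ≈ 121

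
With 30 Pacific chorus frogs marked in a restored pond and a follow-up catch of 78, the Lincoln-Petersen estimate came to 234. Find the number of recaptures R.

R = 10

From N = M·C/R: R = M·C / N = 30·78 / 234 = 2340 / 234 = 10.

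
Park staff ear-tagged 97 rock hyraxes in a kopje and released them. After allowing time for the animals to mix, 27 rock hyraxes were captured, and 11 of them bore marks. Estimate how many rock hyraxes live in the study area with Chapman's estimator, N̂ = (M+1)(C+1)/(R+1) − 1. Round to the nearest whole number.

N̂ = (97+1)(27+1)/(11+1) − 1 = 98·28/12 − 1
= 2744/12 − 1 ≈ 228.7 − 1 ≈ 227.7 → 228

N ≈ 228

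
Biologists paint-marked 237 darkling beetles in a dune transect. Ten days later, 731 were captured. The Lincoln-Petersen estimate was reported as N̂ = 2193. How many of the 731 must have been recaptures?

R = 79

From N = M·C/R: R = M·C / N = 237·731 / 2193 = 173247 / 2193 = 79.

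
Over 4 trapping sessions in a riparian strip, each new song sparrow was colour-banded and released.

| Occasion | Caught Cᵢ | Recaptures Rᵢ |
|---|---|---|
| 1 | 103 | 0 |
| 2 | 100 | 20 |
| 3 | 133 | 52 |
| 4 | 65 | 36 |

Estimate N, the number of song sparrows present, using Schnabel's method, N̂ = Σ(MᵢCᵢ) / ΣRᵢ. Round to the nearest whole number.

N ≈ 480

Marked at large before each occasion: Mᵢ = Σⱼ<ᵢ (Cⱼ − Rⱼ) → M1=0, M2=103, M3=183, M4=264
Σ MᵢCᵢ = 0·103 + 103·100 + 183·133 + 264·65 = 0 + 10300 + 24339 + 17160 = 51799
Σ Rᵢ = 0 + 20 + 52 + 36 = 108
N̂ = 51799 / 108 ≈ 479.6 → 480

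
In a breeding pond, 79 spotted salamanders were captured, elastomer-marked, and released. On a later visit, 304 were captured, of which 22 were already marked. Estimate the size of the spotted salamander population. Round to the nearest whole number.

If marked individuals mix randomly, R/C ≈ M/N, giving N ≈ M·C/R.
N = (79 × 304) / 22 = 24016 / 22 ≈ 1091.6 → 1092

N ≈ 1092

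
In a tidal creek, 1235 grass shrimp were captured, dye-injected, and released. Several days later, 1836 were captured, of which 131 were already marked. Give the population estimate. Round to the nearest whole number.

N ≈ 17,309

If marked individuals mix randomly, R/C ≈ M/N, giving N ≈ M·C/R.
N = (1235 × 1836) / 131 = 2267460 / 131 ≈ 17308.9 → 17309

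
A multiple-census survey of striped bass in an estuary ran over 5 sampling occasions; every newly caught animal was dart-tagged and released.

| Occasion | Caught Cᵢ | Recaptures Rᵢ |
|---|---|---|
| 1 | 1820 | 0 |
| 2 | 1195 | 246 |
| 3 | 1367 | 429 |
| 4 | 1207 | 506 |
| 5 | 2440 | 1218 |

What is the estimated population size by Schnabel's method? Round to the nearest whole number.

N ≈ 8833

Marked at large before each occasion: Mᵢ = Σⱼ<ᵢ (Cⱼ − Rⱼ) → M1=0, M2=1820, M3=2769, M4=3707, M5=4408
Σ MᵢCᵢ = 0·1820 + 1820·1195 + 2769·1367 + 3707·1207 + 4408·2440 = 0 + 2174900 + 3785223 + 4474349 + 10755520 = 21189992
Σ Rᵢ = 0 + 246 + 429 + 506 + 1218 = 2399
N̂ = 21189992 / 2399 ≈ 8832.8 → 8833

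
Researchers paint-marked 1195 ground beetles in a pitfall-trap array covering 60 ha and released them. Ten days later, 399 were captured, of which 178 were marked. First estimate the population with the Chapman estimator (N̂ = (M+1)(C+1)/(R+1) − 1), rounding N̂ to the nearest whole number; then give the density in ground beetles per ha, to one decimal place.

density ≈ 44.5 ground beetles per ha

N̂ = 1196·400/179 − 1 = 478400/179 − 1 ≈ 2671.6 → 2672
Density = N̂ / area = 2672 / 60 ≈ 44.53 → 44.5 per ha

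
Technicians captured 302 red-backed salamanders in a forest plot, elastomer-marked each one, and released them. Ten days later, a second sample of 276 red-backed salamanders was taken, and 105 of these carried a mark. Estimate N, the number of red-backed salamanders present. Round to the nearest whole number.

N ≈ 794

The marked fraction in the recapture sample should equal the marked fraction in the population: 105/276 = 302/N.
N = (302 × 276) / 105 = 83352 / 105 ≈ 793.8 → 794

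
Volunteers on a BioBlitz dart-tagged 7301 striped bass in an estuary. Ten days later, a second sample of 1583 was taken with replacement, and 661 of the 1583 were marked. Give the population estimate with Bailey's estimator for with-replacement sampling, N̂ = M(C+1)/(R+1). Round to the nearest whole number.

N ≈ 17,469

N̂ = 7301·(1583+1)/(661+1) = 7301·1584/662 = 11564784/662 ≈ 17469.46 → 17469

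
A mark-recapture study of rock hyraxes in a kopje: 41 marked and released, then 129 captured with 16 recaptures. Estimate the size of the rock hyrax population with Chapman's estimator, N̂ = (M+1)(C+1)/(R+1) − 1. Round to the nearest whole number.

N ≈ 320

N̂ = (41+1)(129+1)/(16+1) − 1 = 42·130/17 − 1
= 5460/17 − 1 ≈ 321.2 − 1 ≈ 320.2 → 320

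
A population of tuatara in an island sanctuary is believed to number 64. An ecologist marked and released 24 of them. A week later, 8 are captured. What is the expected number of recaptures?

expected recaptures = 3

Expected recaptures E[R] = M·C / N.
E[R] = 24 × 8 / 64 = 192 / 64 = 3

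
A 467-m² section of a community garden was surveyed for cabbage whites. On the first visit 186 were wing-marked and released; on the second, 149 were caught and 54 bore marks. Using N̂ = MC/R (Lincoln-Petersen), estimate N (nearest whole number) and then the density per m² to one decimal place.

N̂ = 186·149/54 = 27714/54 ≈ 513.2 → 513
Density = N̂ / area = 513 / 467 ≈ 1.10 → 1.1 per m²

density ≈ 1.1 cabbage whites per m²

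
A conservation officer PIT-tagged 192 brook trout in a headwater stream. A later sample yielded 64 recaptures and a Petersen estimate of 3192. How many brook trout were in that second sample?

C = 1064

From N = M·C/R: C = N·R / M = 3192·64 / 192 = 204288 / 192 = 1064.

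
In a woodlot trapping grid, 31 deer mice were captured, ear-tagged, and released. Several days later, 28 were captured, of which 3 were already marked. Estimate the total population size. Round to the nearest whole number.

N = (31 × 28) / 3 = 868 / 3 ≈ 289.3 → 289

N ≈ 289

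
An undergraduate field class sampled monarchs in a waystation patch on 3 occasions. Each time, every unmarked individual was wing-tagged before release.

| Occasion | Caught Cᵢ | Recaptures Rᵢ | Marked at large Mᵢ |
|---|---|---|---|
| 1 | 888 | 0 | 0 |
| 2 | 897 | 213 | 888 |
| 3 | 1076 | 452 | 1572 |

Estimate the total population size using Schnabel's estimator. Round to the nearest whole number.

Σ MᵢCᵢ = 0·888 + 888·897 + 1572·1076 = 0 + 796536 + 1691472 = 2488008
Σ Rᵢ = 0 + 213 + 452 = 665
N̂ = 2488008 / 665 ≈ 3741.4 → 3741

N ≈ 3741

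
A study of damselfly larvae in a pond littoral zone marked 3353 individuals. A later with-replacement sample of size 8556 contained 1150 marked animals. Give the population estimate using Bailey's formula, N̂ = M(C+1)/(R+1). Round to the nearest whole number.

N̂ = 3353·(8556+1)/(1150+1) = 3353·8557/1151 = 28691621/1151 ≈ 24927.6 → 24928

N ≈ 24,928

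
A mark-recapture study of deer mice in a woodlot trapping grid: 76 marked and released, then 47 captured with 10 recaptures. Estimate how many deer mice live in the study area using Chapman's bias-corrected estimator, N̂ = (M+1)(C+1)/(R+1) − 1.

N̂ = (76+1)(47+1)/(10+1) − 1 = 77·48/11 − 1
= 3696/11 − 1 = 336 − 1 = 335

N = 335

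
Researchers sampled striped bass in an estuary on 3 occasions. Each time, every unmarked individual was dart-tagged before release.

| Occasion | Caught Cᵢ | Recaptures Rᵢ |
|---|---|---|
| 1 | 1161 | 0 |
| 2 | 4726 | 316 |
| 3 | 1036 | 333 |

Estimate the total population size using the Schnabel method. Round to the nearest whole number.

N ≈ 17,347

Marked at large before each occasion: Mᵢ = Σⱼ<ᵢ (Cⱼ − Rⱼ) → M1=0, M2=1161, M3=5571
Σ MᵢCᵢ = 0·1161 + 1161·4726 + 5571·1036 = 0 + 5486886 + 5771556 = 11258442
Σ Rᵢ = 0 + 316 + 333 = 649
N̂ = 11258442 / 649 ≈ 17347.4 → 17347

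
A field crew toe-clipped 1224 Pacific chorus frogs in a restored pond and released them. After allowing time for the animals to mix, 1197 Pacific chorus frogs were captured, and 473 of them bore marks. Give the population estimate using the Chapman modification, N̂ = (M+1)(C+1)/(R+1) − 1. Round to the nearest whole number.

N̂ = (1224+1)(1197+1)/(473+1) − 1 = 1225·1198/474 − 1
= 1467550/474 − 1 ≈ 3096.1 − 1 ≈ 3095.1 → 3095

N ≈ 3095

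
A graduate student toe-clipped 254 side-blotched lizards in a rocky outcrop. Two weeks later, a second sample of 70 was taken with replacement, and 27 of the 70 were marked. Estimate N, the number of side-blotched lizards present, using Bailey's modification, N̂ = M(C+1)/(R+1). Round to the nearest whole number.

N̂ = 254·(70+1)/(27+1) = 254·71/28 = 18034/28 ≈ 644.1 → 644

N ≈ 644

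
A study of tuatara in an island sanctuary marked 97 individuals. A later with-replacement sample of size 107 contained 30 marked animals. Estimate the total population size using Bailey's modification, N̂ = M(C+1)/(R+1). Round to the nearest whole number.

N ≈ 338

N̂ = 97·(107+1)/(30+1) = 97·108/31 = 10476/31 ≈ 337.9 → 338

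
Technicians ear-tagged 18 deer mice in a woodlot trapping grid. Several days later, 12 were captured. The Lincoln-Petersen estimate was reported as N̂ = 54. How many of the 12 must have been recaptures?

R = 4

From N = M·C/R: R = M·C / N = 18·12 / 54 = 216 / 54 = 4.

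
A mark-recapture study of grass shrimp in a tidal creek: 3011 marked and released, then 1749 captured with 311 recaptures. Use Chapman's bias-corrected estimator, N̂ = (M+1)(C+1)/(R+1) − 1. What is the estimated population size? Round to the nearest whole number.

N ≈ 16,893

N̂ = (3011+1)(1749+1)/(311+1) − 1 = 3012·1750/312 − 1
= 5271000/312 − 1 ≈ 16894.2 − 1 ≈ 16893.2 → 16893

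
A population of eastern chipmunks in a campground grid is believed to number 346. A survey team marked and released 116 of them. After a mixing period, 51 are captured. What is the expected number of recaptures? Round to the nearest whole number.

The marked fraction of the population is 116/346, so in a sample of 51 expect C·(M/N) marked.
E[R] = 116 × 51 / 346 = 5916 / 346 ≈ 17.1 → 17

expected recaptures ≈ 17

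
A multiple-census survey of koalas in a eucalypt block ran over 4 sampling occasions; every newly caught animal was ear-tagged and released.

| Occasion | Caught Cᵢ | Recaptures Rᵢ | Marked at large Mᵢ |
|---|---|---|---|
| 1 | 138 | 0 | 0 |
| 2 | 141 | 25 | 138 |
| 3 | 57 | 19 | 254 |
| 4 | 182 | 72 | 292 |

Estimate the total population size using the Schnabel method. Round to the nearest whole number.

N ≈ 751

Σ MᵢCᵢ = 0·138 + 138·141 + 254·57 + 292·182 = 0 + 19458 + 14478 + 53144 = 87080
Σ Rᵢ = 0 + 25 + 19 + 72 = 116
N̂ = 87080 / 116 ≈ 750.7 → 751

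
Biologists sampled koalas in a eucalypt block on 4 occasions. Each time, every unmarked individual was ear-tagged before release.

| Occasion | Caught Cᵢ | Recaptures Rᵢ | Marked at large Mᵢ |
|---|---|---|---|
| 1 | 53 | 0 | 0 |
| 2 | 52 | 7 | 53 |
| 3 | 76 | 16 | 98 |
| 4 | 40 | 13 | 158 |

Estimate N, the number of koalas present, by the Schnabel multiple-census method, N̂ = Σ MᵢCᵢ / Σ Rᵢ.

N = 459

Σ MᵢCᵢ = 0·53 + 53·52 + 98·76 + 158·40 = 0 + 2756 + 7448 + 6320 = 16524
Σ Rᵢ = 0 + 7 + 16 + 13 = 36
N̂ = 16524 / 36 = 459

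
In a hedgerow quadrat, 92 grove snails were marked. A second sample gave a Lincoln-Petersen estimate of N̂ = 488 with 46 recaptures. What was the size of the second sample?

From N = M·C/R: C = N·R / M = 488·46 / 92 = 22448 / 92 = 244.

C = 244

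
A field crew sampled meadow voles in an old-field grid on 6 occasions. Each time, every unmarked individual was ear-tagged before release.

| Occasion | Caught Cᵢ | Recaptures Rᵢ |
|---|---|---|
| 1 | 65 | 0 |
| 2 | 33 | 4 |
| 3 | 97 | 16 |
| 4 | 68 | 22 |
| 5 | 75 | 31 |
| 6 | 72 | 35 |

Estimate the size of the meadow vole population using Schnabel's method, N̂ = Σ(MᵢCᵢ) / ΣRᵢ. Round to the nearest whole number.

N ≈ 545

Marked at large before each occasion: Mᵢ = Σⱼ<ᵢ (Cⱼ − Rⱼ) → M1=0, M2=65, M3=94, M4=175, M5=221, M6=265
Σ MᵢCᵢ = 0·65 + 65·33 + 94·97 + 175·68 + 221·75 + 265·72 = 0 + 2145 + 9118 + 11900 + 16575 + 19080 = 58818
Σ Rᵢ = 0 + 4 + 16 + 22 + 31 + 35 = 108
N̂ = 58818 / 108 ≈ 544.6 → 545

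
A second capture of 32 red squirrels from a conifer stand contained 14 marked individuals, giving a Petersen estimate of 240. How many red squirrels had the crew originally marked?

From N = M·C/R: M = N·R / C = 240·14 / 32 = 3360 / 32 = 105.

M = 105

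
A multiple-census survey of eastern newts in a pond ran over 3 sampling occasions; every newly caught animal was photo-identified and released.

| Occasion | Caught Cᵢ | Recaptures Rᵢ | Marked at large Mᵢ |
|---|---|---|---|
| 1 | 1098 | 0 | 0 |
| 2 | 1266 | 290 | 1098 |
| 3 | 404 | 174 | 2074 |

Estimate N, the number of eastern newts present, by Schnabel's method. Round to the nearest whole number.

Σ MᵢCᵢ = 0·1098 + 1098·1266 + 2074·404 = 0 + 1390068 + 837896 = 2227964
Σ Rᵢ = 0 + 290 + 174 = 464
N̂ = 2227964 / 464 ≈ 4801.6 → 4802

N ≈ 4802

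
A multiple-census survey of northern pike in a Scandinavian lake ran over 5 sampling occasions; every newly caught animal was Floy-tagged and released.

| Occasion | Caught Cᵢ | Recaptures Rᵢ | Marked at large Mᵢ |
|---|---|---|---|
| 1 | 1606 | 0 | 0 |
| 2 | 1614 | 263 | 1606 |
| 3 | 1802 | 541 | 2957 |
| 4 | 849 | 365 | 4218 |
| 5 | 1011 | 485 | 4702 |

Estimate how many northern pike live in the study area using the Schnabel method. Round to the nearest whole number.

Σ MᵢCᵢ = 0·1606 + 1606·1614 + 2957·1802 + 4218·849 + 4702·1011 = 0 + 2592084 + 5328514 + 3581082 + 4753722 = 16255402
Σ Rᵢ = 0 + 263 + 541 + 365 + 485 = 1654
N̂ = 16255402 / 1654 ≈ 9827.9 → 9828

N ≈ 9828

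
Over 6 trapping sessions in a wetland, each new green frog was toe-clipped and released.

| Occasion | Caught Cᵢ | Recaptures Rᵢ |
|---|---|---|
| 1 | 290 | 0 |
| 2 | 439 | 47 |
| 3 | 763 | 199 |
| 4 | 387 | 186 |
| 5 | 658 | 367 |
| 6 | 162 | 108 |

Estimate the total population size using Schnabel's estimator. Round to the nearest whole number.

Marked at large before each occasion: Mᵢ = Σⱼ<ᵢ (Cⱼ − Rⱼ) → M1=0, M2=290, M3=682, M4=1246, M5=1447, M6=1738
Σ MᵢCᵢ = 0·290 + 290·439 + 682·763 + 1246·387 + 1447·658 + 1738·162 = 0 + 127310 + 520366 + 482202 + 952126 + 281556 = 2363560
Σ Rᵢ = 0 + 47 + 199 + 186 + 367 + 108 = 907
N̂ = 2363560 / 907 ≈ 2605.9 → 2606

N ≈ 2606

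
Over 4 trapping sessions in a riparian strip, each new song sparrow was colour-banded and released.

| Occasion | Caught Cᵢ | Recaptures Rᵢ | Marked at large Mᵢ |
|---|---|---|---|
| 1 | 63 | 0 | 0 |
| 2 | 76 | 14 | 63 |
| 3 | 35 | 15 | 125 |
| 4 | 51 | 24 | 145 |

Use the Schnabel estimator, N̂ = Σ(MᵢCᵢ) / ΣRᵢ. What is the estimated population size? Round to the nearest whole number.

N ≈ 312

Σ MᵢCᵢ = 0·63 + 63·76 + 125·35 + 145·51 = 0 + 4788 + 4375 + 7395 = 16558
Σ Rᵢ = 0 + 14 + 15 + 24 = 53
N̂ = 16558 / 53 ≈ 312.4 → 312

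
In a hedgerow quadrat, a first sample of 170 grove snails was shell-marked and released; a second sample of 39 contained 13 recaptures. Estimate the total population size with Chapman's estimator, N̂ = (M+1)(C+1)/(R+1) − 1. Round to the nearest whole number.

N̂ = (170+1)(39+1)/(13+1) − 1 = 171·40/14 − 1
= 6840/14 − 1 ≈ 488.6 − 1 ≈ 487.6 → 488

N ≈ 488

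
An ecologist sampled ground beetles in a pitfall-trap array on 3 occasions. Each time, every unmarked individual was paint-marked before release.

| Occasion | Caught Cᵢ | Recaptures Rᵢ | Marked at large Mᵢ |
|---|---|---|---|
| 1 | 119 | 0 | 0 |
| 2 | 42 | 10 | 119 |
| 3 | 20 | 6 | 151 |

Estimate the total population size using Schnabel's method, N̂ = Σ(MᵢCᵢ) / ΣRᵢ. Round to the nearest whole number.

N ≈ 501

Σ MᵢCᵢ = 0·119 + 119·42 + 151·20 = 0 + 4998 + 3020 = 8018
Σ Rᵢ = 0 + 10 + 6 = 16
N̂ = 8018 / 16 ≈ 501.1 → 501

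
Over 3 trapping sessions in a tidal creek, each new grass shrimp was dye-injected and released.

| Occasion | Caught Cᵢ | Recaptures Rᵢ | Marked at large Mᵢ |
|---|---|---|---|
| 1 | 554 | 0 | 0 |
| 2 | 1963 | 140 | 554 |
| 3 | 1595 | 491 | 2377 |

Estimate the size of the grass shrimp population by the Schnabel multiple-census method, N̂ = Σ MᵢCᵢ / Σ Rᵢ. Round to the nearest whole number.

N ≈ 7732

Σ MᵢCᵢ = 0·554 + 554·1963 + 2377·1595 = 0 + 1087502 + 3791315 = 4878817
Σ Rᵢ = 0 + 140 + 491 = 631
N̂ = 4878817 / 631 ≈ 7731.9 → 7732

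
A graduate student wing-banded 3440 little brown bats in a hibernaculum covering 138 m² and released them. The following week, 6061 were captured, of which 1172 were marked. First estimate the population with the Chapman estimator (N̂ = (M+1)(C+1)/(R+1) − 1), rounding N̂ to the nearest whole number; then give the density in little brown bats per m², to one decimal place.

N̂ = 3441·6062/1173 − 1 = 20859342/1173 − 1 ≈ 17781.9 → 17782
Density = N̂ / area = 17782 / 138 ≈ 128.86 → 128.9 per m²

density ≈ 128.9 little brown bats per m²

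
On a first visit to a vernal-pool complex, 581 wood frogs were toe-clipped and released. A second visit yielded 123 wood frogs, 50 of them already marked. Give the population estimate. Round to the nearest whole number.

The marked fraction in the recapture sample should equal the marked fraction in the population: 50/123 = 581/N.
N = (581 × 123) / 50 = 71463 / 50 ≈ 1429.3 → 1429

N ≈ 1429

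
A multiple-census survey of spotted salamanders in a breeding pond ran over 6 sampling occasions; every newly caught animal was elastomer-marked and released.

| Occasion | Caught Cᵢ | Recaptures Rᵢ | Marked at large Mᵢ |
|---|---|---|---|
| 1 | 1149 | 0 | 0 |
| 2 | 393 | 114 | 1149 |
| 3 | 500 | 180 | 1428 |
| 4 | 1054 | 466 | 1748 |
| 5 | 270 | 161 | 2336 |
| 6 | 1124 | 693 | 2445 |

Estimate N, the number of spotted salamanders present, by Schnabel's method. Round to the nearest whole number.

Σ MᵢCᵢ = 0·1149 + 1149·393 + 1428·500 + 1748·1054 + 2336·270 + 2445·1124 = 0 + 451557 + 714000 + 1842392 + 630720 + 2748180 = 6386849
Σ Rᵢ = 0 + 114 + 180 + 466 + 161 + 693 = 1614
N̂ = 6386849 / 1614 ≈ 3957.2 → 3957

N ≈ 3957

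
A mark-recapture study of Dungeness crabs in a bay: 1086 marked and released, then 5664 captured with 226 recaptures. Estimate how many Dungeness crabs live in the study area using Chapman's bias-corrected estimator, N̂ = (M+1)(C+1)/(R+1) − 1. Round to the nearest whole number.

N ≈ 27,126

N̂ = (1086+1)(5664+1)/(226+1) − 1 = 1087·5665/227 − 1
= 6157855/227 − 1 ≈ 27127.1 − 1 ≈ 27126.1 → 27126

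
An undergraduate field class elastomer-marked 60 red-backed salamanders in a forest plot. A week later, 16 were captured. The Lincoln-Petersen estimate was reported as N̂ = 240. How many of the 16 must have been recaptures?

From N = M·C/R: R = M·C / N = 60·16 / 240 = 960 / 240 = 4.

R = 4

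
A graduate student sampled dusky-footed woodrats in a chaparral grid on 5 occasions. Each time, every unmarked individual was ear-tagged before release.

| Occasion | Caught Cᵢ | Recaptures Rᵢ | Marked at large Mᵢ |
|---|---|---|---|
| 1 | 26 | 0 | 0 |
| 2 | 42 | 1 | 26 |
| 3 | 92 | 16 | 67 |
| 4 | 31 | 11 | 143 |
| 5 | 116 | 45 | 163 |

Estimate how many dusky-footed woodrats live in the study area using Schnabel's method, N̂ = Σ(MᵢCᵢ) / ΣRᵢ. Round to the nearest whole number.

N ≈ 419

Σ MᵢCᵢ = 0·26 + 26·42 + 67·92 + 143·31 + 163·116 = 0 + 1092 + 6164 + 4433 + 18908 = 30597
Σ Rᵢ = 0 + 1 + 16 + 11 + 45 = 73
N̂ = 30597 / 73 ≈ 419.1 → 419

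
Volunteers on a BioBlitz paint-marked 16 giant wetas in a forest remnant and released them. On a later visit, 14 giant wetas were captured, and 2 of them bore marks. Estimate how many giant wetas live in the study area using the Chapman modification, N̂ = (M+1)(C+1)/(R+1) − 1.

N̂ = (16+1)(14+1)/(2+1) − 1 = 17·15/3 − 1
= 255/3 − 1 = 85 − 1 = 84

N = 84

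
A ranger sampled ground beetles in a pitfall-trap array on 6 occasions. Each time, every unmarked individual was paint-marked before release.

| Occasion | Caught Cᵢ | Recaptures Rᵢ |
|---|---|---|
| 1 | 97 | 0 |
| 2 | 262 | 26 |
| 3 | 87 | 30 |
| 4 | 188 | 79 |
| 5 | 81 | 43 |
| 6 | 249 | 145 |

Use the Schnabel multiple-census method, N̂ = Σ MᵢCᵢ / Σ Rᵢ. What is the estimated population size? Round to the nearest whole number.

Marked at large before each occasion: Mᵢ = Σⱼ<ᵢ (Cⱼ − Rⱼ) → M1=0, M2=97, M3=333, M4=390, M5=499, M6=537
Σ MᵢCᵢ = 0·97 + 97·262 + 333·87 + 390·188 + 499·81 + 537·249 = 0 + 25414 + 28971 + 73320 + 40419 + 133713 = 301837
Σ Rᵢ = 0 + 26 + 30 + 79 + 43 + 145 = 323
N̂ = 301837 / 323 ≈ 934.48 → 934

N ≈ 934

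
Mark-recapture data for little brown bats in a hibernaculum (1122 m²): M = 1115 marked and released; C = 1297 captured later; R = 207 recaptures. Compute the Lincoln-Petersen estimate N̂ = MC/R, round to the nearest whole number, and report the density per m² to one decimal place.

N̂ = 1115·1297/207 = 1446155/207 ≈ 6986.3 → 6986
Density = N̂ / area = 6986 / 1122 ≈ 6.23 → 6.2 per m²

density ≈ 6.2 little brown bats per m²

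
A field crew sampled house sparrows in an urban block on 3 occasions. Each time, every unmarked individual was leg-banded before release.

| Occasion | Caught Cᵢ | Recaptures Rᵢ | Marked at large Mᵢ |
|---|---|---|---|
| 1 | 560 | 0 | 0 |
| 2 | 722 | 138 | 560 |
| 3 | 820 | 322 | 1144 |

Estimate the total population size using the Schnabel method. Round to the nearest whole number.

Σ MᵢCᵢ = 0·560 + 560·722 + 1144·820 = 0 + 404320 + 938080 = 1342400
Σ Rᵢ = 0 + 138 + 322 = 460
N̂ = 1342400 / 460 ≈ 2918.3 → 2918

N ≈ 2918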